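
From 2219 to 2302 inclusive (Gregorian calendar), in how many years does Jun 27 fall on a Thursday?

12

Track Jun 27's weekday year by year (advancing +1, or +2 across a Feb 29):
  2219: Sun  2220: Tue (+2)  2221: Wed (+1)  2222: Thu (+1) ✓  2223: Fri (+1)
  2224: Sun (+2)  2225: Mon (+1)  2226: Tue (+1)  2227: Wed (+1)  2228: Fri (+2)
  2229: Sat (+1)  2230: Sun (+1)  2231: Mon (+1)  2232: Wed (+2)  … (56 more years) …
  2289: Thu (+1) ✓  2290: Fri (+1)  2291: Sat (+1)  2292: Mon (+2)  2293: Tue (+1)
  2294: Wed (+1)  2295: Thu (+1) ✓  2296: Sat (+2)  2297: Sun (+1)  2298: Mon (+1)
  2299: Tue (+1)  2300: Wed (+1)  2301: Thu (+1) ✓  2302: Fri (+1)
Thursday years: 2222, 2233, 2239, 2244, 2250, 2261, 2267, 2272, 2278, 2289, 2295, 2301 — 12 in total.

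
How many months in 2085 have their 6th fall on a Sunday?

1

Check the 6th of each month of 2085: Jan 6: Sat, Feb 6: Tue, Mar 6: Tue, Apr 6: Fri, May 6: Sun, Jun 6: Wed, Jul 6: Fri, Aug 6: Mon, Sep 6: Thu, Oct 6: Sat, Nov 6: Tue, Dec 6: Thu.
Sunday occurs in May — 1 month.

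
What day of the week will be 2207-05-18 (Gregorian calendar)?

January 1, 2207 is a Thursday.
May 18 is day 138 of the year, i.e. 137 days after Jan 1.
137 mod 7 = 4, so advance 4 weekdays from Thursday: Monday.

Monday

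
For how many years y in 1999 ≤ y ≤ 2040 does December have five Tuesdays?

December has 31 days; it has five Tuesdays when Tuesday falls among the first (month-length − 28) days — i.e. when December 1 is one of Tuesday/Monday/Sunday.
December 1 by year: 1999:Wed 2000:Fri 2001:Sat 2002:Sun✓ 2003:Mon✓ 2004:Wed 2005:Thu 2006:Fri 2007:Sat 2008:Mon✓ 2009:Tue✓ 2010:Wed 2011:Thu 2012:Sat 2013:Sun✓ …(12 more)… 2026:Tue✓ 2027:Wed 2028:Fri 2029:Sat 2030:Sun✓ 2031:Mon✓ 2032:Wed 2033:Thu 2034:Fri 2035:Sat 2036:Mon✓ 2037:Tue✓ 2038:Wed 2039:Thu 2040:Sat
Years with five Tuesdays: 2002, 2003, 2008, 2009, 2013, 2014, 2015, 2019, 2020, 2024, 2025, 2026, 2030, 2031, 2036, 2037 → 16.

16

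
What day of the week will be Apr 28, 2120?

Sunday

January 1, 2120 is a Monday.
April 28 is day 119 of the year, i.e. 118 days after Jan 1.
118 mod 7 = 6, so advance 6 weekdays from Monday: Sunday.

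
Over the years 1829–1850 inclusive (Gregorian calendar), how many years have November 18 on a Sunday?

3

Track November 18's weekday year by year (advancing +1, or +2 across a Feb 29):
  1829: Wed  1830: Thu (+1)  1831: Fri (+1)  1832: Sun (+2) ✓  1833: Mon (+1)
  1834: Tue (+1)  1835: Wed (+1)  1836: Fri (+2)  1837: Sat (+1)  1838: Sun (+1) ✓
  1839: Mon (+1)  1840: Wed (+2)  1841: Thu (+1)  1842: Fri (+1)  1843: Sat (+1)
  1844: Mon (+2)  1845: Tue (+1)  1846: Wed (+1)  1847: Thu (+1)  1848: Sat (+2)
  1849: Sun (+1) ✓  1850: Mon (+1)
Sunday years: 1832, 1838, 1849 — 3 in total.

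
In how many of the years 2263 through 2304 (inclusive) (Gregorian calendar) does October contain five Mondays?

19

October has 31 days; it has five Mondays when Monday falls among the first (month-length − 28) days — i.e. when October 1 is one of Monday/Sunday/Saturday.
October 1 by year: 2263:Thu 2264:Sat✓ 2265:Sun✓ 2266:Mon✓ 2267:Tue 2268:Thu 2269:Fri 2270:Sat✓ 2271:Sun✓ 2272:Tue 2273:Wed 2274:Thu 2275:Fri 2276:Sun✓ 2277:Mon✓ …(12 more)… 2290:Wed 2291:Thu 2292:Sat✓ 2293:Sun✓ 2294:Mon✓ 2295:Tue 2296:Thu 2297:Fri 2298:Sat✓ 2299:Sun✓ 2300:Mon✓ 2301:Tue 2302:Wed 2303:Thu 2304:Sat✓
Years with five Mondays: 2264, 2265, 2266, 2270, 2271, 2276, 2277, 2281, 2282, 2283, 2287, 2288, 2292, 2293, 2294, 2298, 2299, 2300, 2304 → 19.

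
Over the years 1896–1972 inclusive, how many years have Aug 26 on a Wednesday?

Track Aug 26's weekday year by year (advancing +1, or +2 across a Feb 29):
  1896: Wed ✓  1897: Thu (+1)  1898: Fri (+1)  1899: Sat (+1)  1900: Sun (+1)
  1901: Mon (+1)  1902: Tue (+1)  1903: Wed (+1) ✓  1904: Fri (+2)  1905: Sat (+1)
  1906: Sun (+1)  1907: Mon (+1)  1908: Wed (+2) ✓  1909: Thu (+1)  … (49 more years) …
  1959: Wed (+1) ✓  1960: Fri (+2)  1961: Sat (+1)  1962: Sun (+1)  1963: Mon (+1)
  1964: Wed (+2) ✓  1965: Thu (+1)  1966: Fri (+1)  1967: Sat (+1)  1968: Mon (+2)
  1969: Tue (+1)  1970: Wed (+1) ✓  1971: Thu (+1)  1972: Sat (+2)
Wednesday years: 1896, 1903, 1908, 1914, 1925, 1931, 1936, 1942, 1953, 1959, 1964, 1970 — 12 in total.

12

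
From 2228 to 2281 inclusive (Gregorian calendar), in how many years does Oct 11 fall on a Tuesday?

Track Oct 11's weekday year by year (advancing +1, or +2 across a Feb 29):
  2228: Sat  2229: Sun (+1)  2230: Mon (+1)  2231: Tue (+1) ✓  2232: Thu (+2)
  2233: Fri (+1)  2234: Sat (+1)  2235: Sun (+1)  2236: Tue (+2) ✓  2237: Wed (+1)
  2238: Thu (+1)  2239: Fri (+1)  2240: Sun (+2)  2241: Mon (+1)  … (26 more years) …
  2268: Sun (+2)  2269: Mon (+1)  2270: Tue (+1) ✓  2271: Wed (+1)  2272: Fri (+2)
  2273: Sat (+1)  2274: Sun (+1)  2275: Mon (+1)  2276: Wed (+2)  2277: Thu (+1)
  2278: Fri (+1)  2279: Sat (+1)  2280: Mon (+2)  2281: Tue (+1) ✓
Tuesday years: 2231, 2236, 2242, 2253, 2259, 2264, 2270, 2281 — 8 in total.

8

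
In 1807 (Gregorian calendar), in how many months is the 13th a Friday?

3

Check the 13th of each month of 1807: Jan 13: Tue, Feb 13: Fri, Mar 13: Fri, Apr 13: Mon, May 13: Wed, Jun 13: Sat, Jul 13: Mon, Aug 13: Thu, Sep 13: Sun, Oct 13: Tue, Nov 13: Fri, Dec 13: Sun.
Friday occurs in February, March, November — 3 months.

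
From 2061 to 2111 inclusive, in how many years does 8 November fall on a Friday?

6

Track 8 November's weekday year by year (advancing +1, or +2 across a Feb 29):
  2061: Tue  2062: Wed (+1)  2063: Thu (+1)  2064: Sat (+2)  2065: Sun (+1)
  2066: Mon (+1)  2067: Tue (+1)  2068: Thu (+2)  2069: Fri (+1) ✓  2070: Sat (+1)
  2071: Sun (+1)  2072: Tue (+2)  2073: Wed (+1)  2074: Thu (+1)  … (23 more years) …
  2098: Sat (+1)  2099: Sun (+1)  2100: Mon (+1)  2101: Tue (+1)  2102: Wed (+1)
  2103: Thu (+1)  2104: Sat (+2)  2105: Sun (+1)  2106: Mon (+1)  2107: Tue (+1)
  2108: Thu (+2)  2109: Fri (+1) ✓  2110: Sat (+1)  2111: Sun (+1)
Friday years: 2069, 2075, 2080, 2086, 2097, 2109 — 6 in total.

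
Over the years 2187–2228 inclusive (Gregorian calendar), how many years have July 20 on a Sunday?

7

Track July 20's weekday year by year (advancing +1, or +2 across a Feb 29):
  2187: Fri  2188: Sun (+2) ✓  2189: Mon (+1)  2190: Tue (+1)  2191: Wed (+1)
  2192: Fri (+2)  2193: Sat (+1)  2194: Sun (+1) ✓  2195: Mon (+1)  2196: Wed (+2)
  2197: Thu (+1)  2198: Fri (+1)  2199: Sat (+1)  2200: Sun (+1) ✓  … (14 more years) …
  2215: Thu (+1)  2216: Sat (+2)  2217: Sun (+1) ✓  2218: Mon (+1)  2219: Tue (+1)
  2220: Thu (+2)  2221: Fri (+1)  2222: Sat (+1)  2223: Sun (+1) ✓  2224: Tue (+2)
  2225: Wed (+1)  2226: Thu (+1)  2227: Fri (+1)  2228: Sun (+2) ✓
Sunday years: 2188, 2194, 2200, 2206, 2217, 2223, 2228 — 7 in total.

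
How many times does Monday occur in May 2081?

May 2081 has 31 days and begins on Thursday.
The first Monday is May 5.
Mondays fall on 5, 12, 19, 26 — that's 4.

4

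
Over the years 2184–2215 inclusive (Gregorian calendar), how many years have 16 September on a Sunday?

5

Track 16 September's weekday year by year (advancing +1, or +2 across a Feb 29):
  2184: Thu  2185: Fri (+1)  2186: Sat (+1)  2187: Sun (+1) ✓  2188: Tue (+2)
  2189: Wed (+1)  2190: Thu (+1)  2191: Fri (+1)  2192: Sun (+2) ✓  2193: Mon (+1)
  2194: Tue (+1)  2195: Wed (+1)  2196: Fri (+2)  2197: Sat (+1)  … (4 more years) …
  2202: Thu (+1)  2203: Fri (+1)  2204: Sun (+2) ✓  2205: Mon (+1)  2206: Tue (+1)
  2207: Wed (+1)  2208: Fri (+2)  2209: Sat (+1)  2210: Sun (+1) ✓  2211: Mon (+1)
  2212: Wed (+2)  2213: Thu (+1)  2214: Fri (+1)  2215: Sat (+1)
Sunday years: 2187, 2192, 2198, 2204, 2210 — 5 in total.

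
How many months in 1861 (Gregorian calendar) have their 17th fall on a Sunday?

3

Check the 17th of each month of 1861: Jan 17: Thu, Feb 17: Sun, Mar 17: Sun, Apr 17: Wed, May 17: Fri, Jun 17: Mon, Jul 17: Wed, Aug 17: Sat, Sep 17: Tue, Oct 17: Thu, Nov 17: Sun, Dec 17: Tue.
Sunday occurs in February, March, November — 3 months.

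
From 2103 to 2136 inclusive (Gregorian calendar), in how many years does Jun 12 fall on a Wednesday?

4

Track Jun 12's weekday year by year (advancing +1, or +2 across a Feb 29):
  2103: Tue  2104: Thu (+2)  2105: Fri (+1)  2106: Sat (+1)  2107: Sun (+1)
  2108: Tue (+2)  2109: Wed (+1) ✓  2110: Thu (+1)  2111: Fri (+1)  2112: Sun (+2)
  2113: Mon (+1)  2114: Tue (+1)  2115: Wed (+1) ✓  2116: Fri (+2)  … (6 more years) …
  2123: Sat (+1)  2124: Mon (+2)  2125: Tue (+1)  2126: Wed (+1) ✓  2127: Thu (+1)
  2128: Sat (+2)  2129: Sun (+1)  2130: Mon (+1)  2131: Tue (+1)  2132: Thu (+2)
  2133: Fri (+1)  2134: Sat (+1)  2135: Sun (+1)  2136: Tue (+2)
Wednesday years: 2109, 2115, 2120, 2126 — 4 in total.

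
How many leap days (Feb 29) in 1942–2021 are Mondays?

Leap years in 1942–2021: 20 of them.
Feb 29 weekday advances by 5 (mod 7) from one leap year to the next four years later (or differs when a century non-leap intervenes).
Leap-day weekdays: 1944:Tue 1948:Sun 1952:Fri 1956:Wed 1960:Mon✓ 1964:Sat 1968:Thu 1972:Tue 1976:Sun 1980:Fri 1984:Wed 1988:Mon✓ 1992:Sat 1996:Thu 2000:Tue 2004:Sun 2008:Fri 2012:Wed 2016:Mon✓ 2020:Sat
Monday: 1960, 1988, 2016 → 3.

3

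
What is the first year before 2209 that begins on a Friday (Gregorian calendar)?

2208

Jan 1 advances by 2 weekdays after a leap year and by 1 after a common year.
2209: Jan 1 is Sunday.
2208: Friday (leap)
2208 begins on a Friday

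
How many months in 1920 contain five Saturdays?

4

A month of length L has five Saturdays iff its first Saturday is on day ≤ L−28 (so day 1–3 in a 31-day month, 1–2 in a 30-day month, day 1 in a leap February).
Checking each month of 1920: Jan starts Thu (31d) ✓; Feb starts Sun (29d); Mar starts Mon (31d); Apr starts Thu (30d); May starts Sat (31d) ✓; Jun starts Tue (30d); Jul starts Thu (31d) ✓; Aug starts Sun (31d); Sep starts Wed (30d); Oct starts Fri (31d) ✓; Nov starts Mon (30d); Dec starts Wed (31d).
Five-Saturday months: January, May, July, October → 4.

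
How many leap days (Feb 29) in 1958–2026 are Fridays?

Leap years in 1958–2026: 17 of them.
Feb 29 weekday advances by 5 (mod 7) from one leap year to the next four years later (or differs when a century non-leap intervenes).
Leap-day weekdays: 1960:Mon 1964:Sat 1968:Thu 1972:Tue 1976:Sun 1980:Fri✓ 1984:Wed 1988:Mon 1992:Sat 1996:Thu 2000:Tue 2004:Sun 2008:Fri✓ 2012:Wed 2016:Mon 2020:Sat 2024:Thu
Friday: 1980, 2008 → 2.

2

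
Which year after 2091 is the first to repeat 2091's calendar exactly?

2103

Two years share a calendar iff Jan 1 falls on the same weekday and both are leap or both are common. 2091: Jan 1 is Monday, common year.
2092: Jan 1 Tuesday, leap
2093: Jan 1 Thursday, common
2094: Jan 1 Friday, common
2095: Jan 1 Saturday, common
2096: Jan 1 Sunday, leap
2097: Jan 1 Tuesday, common
2098: Jan 1 Wednesday, common
2099: Jan 1 Thursday, common
2100: Jan 1 Friday, common
2101: Jan 1 Saturday, common
2102: Jan 1 Sunday, common
2103: Jan 1 Monday, common
2103 matches on both conditions.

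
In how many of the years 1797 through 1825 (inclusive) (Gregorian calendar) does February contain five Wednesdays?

1

February has 28 days (29 in leap years); it has five Wednesdays when Wednesday falls among the first (month-length − 28) days — i.e. when February 1 is Wednesday in a leap year (never in a common year).
February 1 by year: 1797:Wed 1798:Thu 1799:Fri 1800:Sat 1801:Sun 1802:Mon 1803:Tue 1804:Wed✓ 1805:Fri 1806:Sat 1807:Sun 1808:Mon 1809:Wed 1810:Thu 1811:Fri 1812:Sat 1813:Mon 1814:Tue 1815:Wed 1816:Thu 1817:Sat 1818:Sun 1819:Mon 1820:Tue 1821:Thu 1822:Fri 1823:Sat 1824:Sun 1825:Tue
Years with five Wednesdays: 1804 → 1.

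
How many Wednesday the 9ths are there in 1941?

2

Check the 9th of each month of 1941: Jan 9: Thu, Feb 9: Sun, Mar 9: Sun, Apr 9: Wed, May 9: Fri, Jun 9: Mon, Jul 9: Wed, Aug 9: Sat, Sep 9: Tue, Oct 9: Thu, Nov 9: Sun, Dec 9: Tue.
Wednesday occurs in April, July — 2 months.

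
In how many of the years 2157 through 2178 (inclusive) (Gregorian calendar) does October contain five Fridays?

9

October has 31 days; it has five Fridays when Friday falls among the first (month-length − 28) days — i.e. when October 1 is one of Friday/Thursday/Wednesday.
October 1 by year: 2157:Sat 2158:Sun 2159:Mon 2160:Wed✓ 2161:Thu✓ 2162:Fri✓ 2163:Sat 2164:Mon 2165:Tue 2166:Wed✓ 2167:Thu✓ 2168:Sat 2169:Sun 2170:Mon 2171:Tue 2172:Thu✓ 2173:Fri✓ 2174:Sat 2175:Sun 2176:Tue 2177:Wed✓ 2178:Thu✓
Years with five Fridays: 2160, 2161, 2162, 2166, 2167, 2172, 2173, 2177, 2178 → 9.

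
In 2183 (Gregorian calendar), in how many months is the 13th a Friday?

Check the 13th of each month of 2183: Jan 13: Mon, Feb 13: Thu, Mar 13: Thu, Apr 13: Sun, May 13: Tue, Jun 13: Fri, Jul 13: Sun, Aug 13: Wed, Sep 13: Sat, Oct 13: Mon, Nov 13: Thu, Dec 13: Sat.
Friday occurs in June — 1 month.

1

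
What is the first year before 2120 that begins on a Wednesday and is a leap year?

Jan 1 advances by 2 weekdays after a leap year and by 1 after a common year.
2120: Jan 1 is Monday (leap).
2119: Sunday
2118: Saturday
2117: Friday
2116: Wednesday (leap)
2116 begins on a Wednesday and is a leap year.

2116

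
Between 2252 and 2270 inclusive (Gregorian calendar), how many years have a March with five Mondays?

8

March has 31 days; it has five Mondays when Monday falls among the first (month-length − 28) days — i.e. when March 1 is one of Monday/Sunday/Saturday.
March 1 by year: 2252:Mon✓ 2253:Tue 2254:Wed 2255:Thu 2256:Sat✓ 2257:Sun✓ 2258:Mon✓ 2259:Tue 2260:Thu 2261:Fri 2262:Sat✓ 2263:Sun✓ 2264:Tue 2265:Wed 2266:Thu 2267:Fri 2268:Sun✓ 2269:Mon✓ 2270:Tue
Years with five Mondays: 2252, 2256, 2257, 2258, 2262, 2263, 2268, 2269 → 8.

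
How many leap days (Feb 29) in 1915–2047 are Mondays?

5

Leap years in 1915–2047: 33 of them.
Feb 29 weekday advances by 5 (mod 7) from one leap year to the next four years later (or differs when a century non-leap intervenes).
Leap-day weekdays: 1916:Tue 1920:Sun 1924:Fri 1928:Wed 1932:Mon✓ 1936:Sat 1940:Thu 1944:Tue 1948:Sun 1952:Fri 1956:Wed 1960:Mon✓ 1964:Sat …(7 more)… 1996:Thu 2000:Tue 2004:Sun 2008:Fri 2012:Wed 2016:Mon✓ 2020:Sat 2024:Thu 2028:Tue 2032:Sun 2036:Fri 2040:Wed 2044:Mon✓
Monday: 1932, 1960, 1988, 2016, 2044 → 5.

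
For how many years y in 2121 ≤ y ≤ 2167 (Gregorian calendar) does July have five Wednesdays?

21

July has 31 days; it has five Wednesdays when Wednesday falls among the first (month-length − 28) days — i.e. when July 1 is one of Wednesday/Tuesday/Monday.
July 1 by year: 2121:Tue✓ 2122:Wed✓ 2123:Thu 2124:Sat 2125:Sun 2126:Mon✓ 2127:Tue✓ 2128:Thu 2129:Fri 2130:Sat 2131:Sun 2132:Tue✓ 2133:Wed✓ 2134:Thu 2135:Fri …(17 more)… 2153:Sun 2154:Mon✓ 2155:Tue✓ 2156:Thu 2157:Fri 2158:Sat 2159:Sun 2160:Tue✓ 2161:Wed✓ 2162:Thu 2163:Fri 2164:Sun 2165:Mon✓ 2166:Tue✓ 2167:Wed✓
Years with five Wednesdays: 2121, 2122, 2126, 2127, 2132, 2133, 2137, 2138, 2139, 2143, 2144, 2148, 2149, 2150, 2154, 2155, 2160, 2161, 2165, 2166, 2167 → 21.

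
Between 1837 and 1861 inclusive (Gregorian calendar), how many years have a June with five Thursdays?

7

June has 30 days; it has five Thursdays when Thursday falls among the first (month-length − 28) days — i.e. when June 1 is one of Thursday/Wednesday.
June 1 by year: 1837:Thu✓ 1838:Fri 1839:Sat 1840:Mon 1841:Tue 1842:Wed✓ 1843:Thu✓ 1844:Sat 1845:Sun 1846:Mon 1847:Tue 1848:Thu✓ 1849:Fri 1850:Sat 1851:Sun 1852:Tue 1853:Wed✓ 1854:Thu✓ 1855:Fri 1856:Sun 1857:Mon 1858:Tue 1859:Wed✓ 1860:Fri 1861:Sat
Years with five Thursdays: 1837, 1842, 1843, 1848, 1853, 1854, 1859 → 7.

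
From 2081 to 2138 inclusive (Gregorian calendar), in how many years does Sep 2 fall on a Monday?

Track Sep 2's weekday year by year (advancing +1, or +2 across a Feb 29):
  2081: Tue  2082: Wed (+1)  2083: Thu (+1)  2084: Sat (+2)  2085: Sun (+1)
  2086: Mon (+1) ✓  2087: Tue (+1)  2088: Thu (+2)  2089: Fri (+1)  2090: Sat (+1)
  2091: Sun (+1)  2092: Tue (+2)  2093: Wed (+1)  2094: Thu (+1)  … (30 more years) …
  2125: Sun (+1)  2126: Mon (+1) ✓  2127: Tue (+1)  2128: Thu (+2)  2129: Fri (+1)
  2130: Sat (+1)  2131: Sun (+1)  2132: Tue (+2)  2133: Wed (+1)  2134: Thu (+1)
  2135: Fri (+1)  2136: Sun (+2)  2137: Mon (+1) ✓  2138: Tue (+1)
Monday years: 2086, 2097, 2109, 2115, 2120, 2126, 2137 — 7 in total.

7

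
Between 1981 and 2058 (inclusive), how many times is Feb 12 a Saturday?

Track Feb 12's weekday year by year (advancing +1, or +2 across a Feb 29):
  1981: Thu  1982: Fri (+1)  1983: Sat (+1) ✓  1984: Sun (+1)  1985: Tue (+2)
  1986: Wed (+1)  1987: Thu (+1)  1988: Fri (+1)  1989: Sun (+2)  1990: Mon (+1)
  1991: Tue (+1)  1992: Wed (+1)  1993: Fri (+2)  1994: Sat (+1) ✓  … (50 more years) …
  2045: Sun (+2)  2046: Mon (+1)  2047: Tue (+1)  2048: Wed (+1)  2049: Fri (+2)
  2050: Sat (+1) ✓  2051: Sun (+1)  2052: Mon (+1)  2053: Wed (+2)  2054: Thu (+1)
  2055: Fri (+1)  2056: Sat (+1) ✓  2057: Mon (+2)  2058: Tue (+1)
Saturday years: 1983, 1994, 2000, 2005, 2011, 2022, 2028, 2033, 2039, 2050, 2056 — 11 in total.

11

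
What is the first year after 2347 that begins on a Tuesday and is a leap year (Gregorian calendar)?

Jan 1 advances by 2 weekdays after a leap year and by 1 after a common year.
2347: Jan 1 is Wednesday.
2348: Thursday (leap)
2349: Saturday
2350: Sunday
2351: Monday
2352: Tuesday (leap)
2352 begins on a Tuesday and is a leap year.

2352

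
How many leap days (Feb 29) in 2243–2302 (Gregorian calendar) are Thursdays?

2

Leap years in 2243–2302: 14 of them.
Feb 29 weekday advances by 5 (mod 7) from one leap year to the next four years later (or differs when a century non-leap intervenes).
Leap-day weekdays: 2244:Thu✓ 2248:Tue 2252:Sun 2256:Fri 2260:Wed 2264:Mon 2268:Sat 2272:Thu✓ 2276:Tue 2280:Sun 2284:Fri 2288:Wed 2292:Mon 2296:Sat
Thursday: 2244, 2272 → 2.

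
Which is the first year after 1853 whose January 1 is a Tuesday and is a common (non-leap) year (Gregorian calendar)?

1861

Jan 1 advances by 2 weekdays after a leap year and by 1 after a common year.
1853: Jan 1 is Saturday.
1854: Sunday
1855: Monday
1856: Tuesday (leap)
1857: Thursday
1858: Friday
1859: Saturday
1860: Sunday (leap)
1861: Tuesday
1861 begins on a Tuesday and is a common year.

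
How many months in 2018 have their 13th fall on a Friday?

Check the 13th of each month of 2018: Jan 13: Sat, Feb 13: Tue, Mar 13: Tue, Apr 13: Fri, May 13: Sun, Jun 13: Wed, Jul 13: Fri, Aug 13: Mon, Sep 13: Thu, Oct 13: Sat, Nov 13: Tue, Dec 13: Thu.
Friday occurs in April, July — 2 months.

2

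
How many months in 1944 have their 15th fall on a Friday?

2

Check the 15th of each month of 1944: Jan 15: Sat, Feb 15: Tue, Mar 15: Wed, Apr 15: Sat, May 15: Mon, Jun 15: Thu, Jul 15: Sat, Aug 15: Tue, Sep 15: Fri, Oct 15: Sun, Nov 15: Wed, Dec 15: Fri.
Friday occurs in September, December — 2 months.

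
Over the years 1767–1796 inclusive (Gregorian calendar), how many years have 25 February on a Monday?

Track 25 February's weekday year by year (advancing +1, or +2 across a Feb 29):
  1767: Wed  1768: Thu (+1)  1769: Sat (+2)  1770: Sun (+1)  1771: Mon (+1) ✓
  1772: Tue (+1)  1773: Thu (+2)  1774: Fri (+1)  1775: Sat (+1)  1776: Sun (+1)
  1777: Tue (+2)  1778: Wed (+1)  1779: Thu (+1)  1780: Fri (+1)  1781: Sun (+2)
  1782: Mon (+1) ✓  1783: Tue (+1)  1784: Wed (+1)  1785: Fri (+2)  1786: Sat (+1)
  1787: Sun (+1)  1788: Mon (+1) ✓  1789: Wed (+2)  1790: Thu (+1)  1791: Fri (+1)
  1792: Sat (+1)  1793: Mon (+2) ✓  1794: Tue (+1)  1795: Wed (+1)  1796: Thu (+1)
Monday years: 1771, 1782, 1788, 1793 — 4 in total.

4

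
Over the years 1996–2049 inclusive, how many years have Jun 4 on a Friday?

8

Track Jun 4's weekday year by year (advancing +1, or +2 across a Feb 29):
  1996: Tue  1997: Wed (+1)  1998: Thu (+1)  1999: Fri (+1) ✓  2000: Sun (+2)
  2001: Mon (+1)  2002: Tue (+1)  2003: Wed (+1)  2004: Fri (+2) ✓  2005: Sat (+1)
  2006: Sun (+1)  2007: Mon (+1)  2008: Wed (+2)  2009: Thu (+1)  … (26 more years) …
  2036: Wed (+2)  2037: Thu (+1)  2038: Fri (+1) ✓  2039: Sat (+1)  2040: Mon (+2)
  2041: Tue (+1)  2042: Wed (+1)  2043: Thu (+1)  2044: Sat (+2)  2045: Sun (+1)
  2046: Mon (+1)  2047: Tue (+1)  2048: Thu (+2)  2049: Fri (+1) ✓
Friday years: 1999, 2004, 2010, 2021, 2027, 2032, 2038, 2049 — 8 in total.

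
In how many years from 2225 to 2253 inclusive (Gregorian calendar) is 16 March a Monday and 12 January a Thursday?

Check each year's weekday for 16 March and 12 January:
  2225: Wed/Wed  2226: Thu/Thu  2227: Fri/Fri  2228: Sun/Sat  2229: Mon/Mon  2230: Tue/Tue  2231: Wed/Wed  2232: Fri/Thu  2233: Sat/Sat  2234: Sun/Sun  2235: Mon/Mon  2236: Wed/Tue  2237: Thu/Thu  2238: Fri/Fri  2239: Sat/Sat  2240: Mon/Sun  2241: Tue/Tue  2242: Wed/Wed  2243: Thu/Thu  2244: Sat/Fri  2245: Sun/Sun  2246: Mon/Mon  2247: Tue/Tue  2248: Thu/Wed  2249: Fri/Fri  2250: Sat/Sat  2251: Sun/Sun  2252: Tue/Mon  2253: Wed/Wed
Both conditions hold in: no year — 0.

0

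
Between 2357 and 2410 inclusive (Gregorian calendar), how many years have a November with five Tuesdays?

15

November has 30 days; it has five Tuesdays when Tuesday falls among the first (month-length − 28) days — i.e. when November 1 is one of Tuesday/Monday.
November 1 by year: 2357:Fri 2358:Sat 2359:Sun 2360:Tue✓ 2361:Wed 2362:Thu 2363:Fri 2364:Sun 2365:Mon✓ 2366:Tue✓ 2367:Wed 2368:Fri 2369:Sat 2370:Sun 2371:Mon✓ …(24 more)… 2396:Fri 2397:Sat 2398:Sun 2399:Mon✓ 2400:Wed 2401:Thu 2402:Fri 2403:Sat 2404:Mon✓ 2405:Tue✓ 2406:Wed 2407:Thu 2408:Sat 2409:Sun 2410:Mon✓
Years with five Tuesdays: 2360, 2365, 2366, 2371, 2376, 2377, 2382, 2383, 2388, 2393, 2394, 2399, 2404, 2405, 2410 → 15.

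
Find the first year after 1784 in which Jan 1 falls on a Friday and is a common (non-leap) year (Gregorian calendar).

Jan 1 advances by 2 weekdays after a leap year and by 1 after a common year.
1784: Jan 1 is Thursday (leap).
1785: Saturday
1786: Sunday
1787: Monday
1788: Tuesday (leap)
1789: Thursday
1790: Friday
1790 begins on a Friday and is a common year.

1790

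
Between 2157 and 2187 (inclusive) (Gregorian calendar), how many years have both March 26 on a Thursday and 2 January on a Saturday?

Check each year's weekday for March 26 and 2 January:
  2157: Sat/Sun  2158: Sun/Mon  2159: Mon/Tue  2160: Wed/Wed  2161: Thu/Fri  2162: Fri/Sat  2163: Sat/Sun  2164: Mon/Mon  2165: Tue/Wed  2166: Wed/Thu  2167: Thu/Fri  2168: Sat/Sat  2169: Sun/Mon  2170: Mon/Tue  …(3 more)…  2174: Sat/Sun  2175: Sun/Mon  2176: Tue/Tue  2177: Wed/Thu  2178: Thu/Fri  2179: Fri/Sat  2180: Sun/Sun  2181: Mon/Tue  2182: Tue/Wed  2183: Wed/Thu  2184: Fri/Fri  2185: Sat/Sun  2186: Sun/Mon  2187: Mon/Tue
Both conditions hold in: no year — 0.

0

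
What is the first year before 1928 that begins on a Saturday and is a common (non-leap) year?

Jan 1 advances by 2 weekdays after a leap year and by 1 after a common year.
1928: Jan 1 is Sunday (leap).
1927: Saturday
1927 begins on a Saturday and is a common year.

1927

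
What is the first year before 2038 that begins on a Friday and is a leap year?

Jan 1 advances by 2 weekdays after a leap year and by 1 after a common year.
2038: Jan 1 is Friday.
2037: Thursday
2036: Tuesday (leap)
2035: Monday
2034: Sunday
2033: Saturday
2032: Thursday (leap)
2031: Wednesday
2030: Tuesday
2029: Monday
2028: Saturday (leap)
2027: Friday
2026: Thursday
2025: Wednesday
2024: Monday (leap)
2023: Sunday
2022: Saturday
2021: Friday
2020: Wednesday (leap)
2019: Tuesday
2018: Monday
2017: Sunday
2016: Friday (leap)
2016 begins on a Friday and is a leap year.

2016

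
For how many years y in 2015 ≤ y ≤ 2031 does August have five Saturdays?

August has 31 days; it has five Saturdays when Saturday falls among the first (month-length − 28) days — i.e. when August 1 is one of Saturday/Friday/Thursday.
August 1 by year: 2015:Sat✓ 2016:Mon 2017:Tue 2018:Wed 2019:Thu✓ 2020:Sat✓ 2021:Sun 2022:Mon 2023:Tue 2024:Thu✓ 2025:Fri✓ 2026:Sat✓ 2027:Sun 2028:Tue 2029:Wed 2030:Thu✓ 2031:Fri✓
Years with five Saturdays: 2015, 2019, 2020, 2024, 2025, 2026, 2030, 2031 → 8.

8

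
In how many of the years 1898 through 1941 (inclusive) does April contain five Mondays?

13

April has 30 days; it has five Mondays when Monday falls among the first (month-length − 28) days — i.e. when April 1 is one of Monday/Sunday.
April 1 by year: 1898:Fri 1899:Sat 1900:Sun✓ 1901:Mon✓ 1902:Tue 1903:Wed 1904:Fri 1905:Sat 1906:Sun✓ 1907:Mon✓ 1908:Wed 1909:Thu 1910:Fri 1911:Sat 1912:Mon✓ …(14 more)… 1927:Fri 1928:Sun✓ 1929:Mon✓ 1930:Tue 1931:Wed 1932:Fri 1933:Sat 1934:Sun✓ 1935:Mon✓ 1936:Wed 1937:Thu 1938:Fri 1939:Sat 1940:Mon✓ 1941:Tue
Years with five Mondays: 1900, 1901, 1906, 1907, 1912, 1917, 1918, 1923, 1928, 1929, 1934, 1935, 1940 → 13.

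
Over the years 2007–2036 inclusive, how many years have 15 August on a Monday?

Track 15 August's weekday year by year (advancing +1, or +2 across a Feb 29):
  2007: Wed  2008: Fri (+2)  2009: Sat (+1)  2010: Sun (+1)  2011: Mon (+1) ✓
  2012: Wed (+2)  2013: Thu (+1)  2014: Fri (+1)  2015: Sat (+1)  2016: Mon (+2) ✓
  2017: Tue (+1)  2018: Wed (+1)  2019: Thu (+1)  2020: Sat (+2)  2021: Sun (+1)
  2022: Mon (+1) ✓  2023: Tue (+1)  2024: Thu (+2)  2025: Fri (+1)  2026: Sat (+1)
  2027: Sun (+1)  2028: Tue (+2)  2029: Wed (+1)  2030: Thu (+1)  2031: Fri (+1)
  2032: Sun (+2)  2033: Mon (+1) ✓  2034: Tue (+1)  2035: Wed (+1)  2036: Fri (+2)
Monday years: 2011, 2016, 2022, 2033 — 4 in total.

4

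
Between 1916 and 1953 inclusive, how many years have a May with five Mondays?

May has 31 days; it has five Mondays when Monday falls among the first (month-length − 28) days — i.e. when May 1 is one of Monday/Sunday/Saturday.
May 1 by year: 1916:Mon✓ 1917:Tue 1918:Wed 1919:Thu 1920:Sat✓ 1921:Sun✓ 1922:Mon✓ 1923:Tue 1924:Thu 1925:Fri 1926:Sat✓ 1927:Sun✓ 1928:Tue 1929:Wed 1930:Thu …(8 more)… 1939:Mon✓ 1940:Wed 1941:Thu 1942:Fri 1943:Sat✓ 1944:Mon✓ 1945:Tue 1946:Wed 1947:Thu 1948:Sat✓ 1949:Sun✓ 1950:Mon✓ 1951:Tue 1952:Thu 1953:Fri
Years with five Mondays: 1916, 1920, 1921, 1922, 1926, 1927, 1932, 1933, 1937, 1938, 1939, 1943, 1944, 1948, 1949, 1950 → 16.

16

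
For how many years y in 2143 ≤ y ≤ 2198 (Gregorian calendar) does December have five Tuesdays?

24

December has 31 days; it has five Tuesdays when Tuesday falls among the first (month-length − 28) days — i.e. when December 1 is one of Tuesday/Monday/Sunday.
December 1 by year: 2143:Sun✓ 2144:Tue✓ 2145:Wed 2146:Thu 2147:Fri 2148:Sun✓ 2149:Mon✓ 2150:Tue✓ 2151:Wed 2152:Fri 2153:Sat 2154:Sun✓ 2155:Mon✓ 2156:Wed 2157:Thu …(26 more)… 2184:Wed 2185:Thu 2186:Fri 2187:Sat 2188:Mon✓ 2189:Tue✓ 2190:Wed 2191:Thu 2192:Sat 2193:Sun✓ 2194:Mon✓ 2195:Tue✓ 2196:Thu 2197:Fri 2198:Sat
Years with five Tuesdays: 2143, 2144, 2148, 2149, 2150, 2154, 2155, 2160, 2161, 2165, 2166, 2167, 2171, 2172, 2176, 2177, 2178, 2182, 2183, 2188, 2189, 2193, 2194, 2195 → 24.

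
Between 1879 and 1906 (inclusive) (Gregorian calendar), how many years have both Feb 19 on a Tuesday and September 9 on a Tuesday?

1

Check each year's weekday for Feb 19 and September 9:
  1879: Wed/Tue  1880: Thu/Thu  1881: Sat/Fri  1882: Sun/Sat  1883: Mon/Sun  1884: Tue/Tue ✓  1885: Thu/Wed  1886: Fri/Thu  1887: Sat/Fri  1888: Sun/Sun  1889: Tue/Mon  1890: Wed/Tue  1891: Thu/Wed  1892: Fri/Fri  1893: Sun/Sat  1894: Mon/Sun  1895: Tue/Mon  1896: Wed/Wed  1897: Fri/Thu  1898: Sat/Fri  1899: Sun/Sat  1900: Mon/Sun  1901: Tue/Mon  1902: Wed/Tue  1903: Thu/Wed  1904: Fri/Fri  1905: Sun/Sat  1906: Mon/Sun
Both conditions hold in: 1884 — 1.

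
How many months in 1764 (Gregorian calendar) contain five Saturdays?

4

A month of length L has five Saturdays iff its first Saturday is on day ≤ L−28 (so day 1–3 in a 31-day month, 1–2 in a 30-day month, day 1 in a leap February).
Checking each month of 1764: Jan starts Sun (31d); Feb starts Wed (29d); Mar starts Thu (31d) ✓; Apr starts Sun (30d); May starts Tue (31d); Jun starts Fri (30d) ✓; Jul starts Sun (31d); Aug starts Wed (31d); Sep starts Sat (30d) ✓; Oct starts Mon (31d); Nov starts Thu (30d); Dec starts Sat (31d) ✓.
Five-Saturday months: March, June, September, December → 4.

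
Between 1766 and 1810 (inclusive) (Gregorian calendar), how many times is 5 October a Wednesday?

Track 5 October's weekday year by year (advancing +1, or +2 across a Feb 29):
  1766: Sun  1767: Mon (+1)  1768: Wed (+2) ✓  1769: Thu (+1)  1770: Fri (+1)
  1771: Sat (+1)  1772: Mon (+2)  1773: Tue (+1)  1774: Wed (+1) ✓  1775: Thu (+1)
  1776: Sat (+2)  1777: Sun (+1)  1778: Mon (+1)  1779: Tue (+1)  … (17 more years) …
  1797: Thu (+1)  1798: Fri (+1)  1799: Sat (+1)  1800: Sun (+1)  1801: Mon (+1)
  1802: Tue (+1)  1803: Wed (+1) ✓  1804: Fri (+2)  1805: Sat (+1)  1806: Sun (+1)
  1807: Mon (+1)  1808: Wed (+2) ✓  1809: Thu (+1)  1810: Fri (+1)
Wednesday years: 1768, 1774, 1785, 1791, 1796, 1803, 1808 — 7 in total.

7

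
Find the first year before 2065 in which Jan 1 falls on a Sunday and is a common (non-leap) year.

2062

Jan 1 advances by 2 weekdays after a leap year and by 1 after a common year.
2065: Jan 1 is Thursday.
2064: Tuesday (leap)
2063: Monday
2062: Sunday
2062 begins on a Sunday and is a common year.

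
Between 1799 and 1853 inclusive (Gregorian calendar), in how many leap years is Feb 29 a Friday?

1

Leap years in 1799–1853: 13 of them.
Feb 29 weekday advances by 5 (mod 7) from one leap year to the next four years later (or differs when a century non-leap intervenes).
Leap-day weekdays: 1804:Wed 1808:Mon 1812:Sat 1816:Thu 1820:Tue 1824:Sun 1828:Fri✓ 1832:Wed 1836:Mon 1840:Sat 1844:Thu 1848:Tue 1852:Sun
Friday: 1828 → 1.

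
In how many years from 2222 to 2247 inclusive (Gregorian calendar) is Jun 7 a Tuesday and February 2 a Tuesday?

1

Check each year's weekday for Jun 7 and February 2:
  2222: Fri/Sat  2223: Sat/Sun  2224: Mon/Mon  2225: Tue/Wed  2226: Wed/Thu  2227: Thu/Fri  2228: Sat/Sat  2229: Sun/Mon  2230: Mon/Tue  2231: Tue/Wed  2232: Thu/Thu  2233: Fri/Sat  2234: Sat/Sun  2235: Sun/Mon  2236: Tue/Tue ✓  2237: Wed/Thu  2238: Thu/Fri  2239: Fri/Sat  2240: Sun/Sun  2241: Mon/Tue  2242: Tue/Wed  2243: Wed/Thu  2244: Fri/Fri  2245: Sat/Sun  2246: Sun/Mon  2247: Mon/Tue
Both conditions hold in: 2236 — 1.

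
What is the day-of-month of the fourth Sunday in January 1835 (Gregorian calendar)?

25

January 1, 1835 is a Thursday, so the first Sunday is the 4th.
The fourth Sunday is 4 + 21 = 25.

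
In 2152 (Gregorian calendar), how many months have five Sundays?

A month of length L has five Sundays iff its first Sunday is on day ≤ L−28 (so day 1–3 in a 31-day month, 1–2 in a 30-day month, day 1 in a leap February).
Checking each month of 2152: Jan starts Sat (31d) ✓; Feb starts Tue (29d); Mar starts Wed (31d); Apr starts Sat (30d) ✓; May starts Mon (31d); Jun starts Thu (30d); Jul starts Sat (31d) ✓; Aug starts Tue (31d); Sep starts Fri (30d); Oct starts Sun (31d) ✓; Nov starts Wed (30d); Dec starts Fri (31d) ✓.
Five-Sunday months: January, April, July, October, December → 5.

5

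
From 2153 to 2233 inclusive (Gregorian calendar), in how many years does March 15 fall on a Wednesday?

Track March 15's weekday year by year (advancing +1, or +2 across a Feb 29):
  2153: Thu  2154: Fri (+1)  2155: Sat (+1)  2156: Mon (+2)  2157: Tue (+1)
  2158: Wed (+1) ✓  2159: Thu (+1)  2160: Sat (+2)  2161: Sun (+1)  2162: Mon (+1)
  2163: Tue (+1)  2164: Thu (+2)  2165: Fri (+1)  2166: Sat (+1)  … (53 more years) …
  2220: Wed (+2) ✓  2221: Thu (+1)  2222: Fri (+1)  2223: Sat (+1)  2224: Mon (+2)
  2225: Tue (+1)  2226: Wed (+1) ✓  2227: Thu (+1)  2228: Sat (+2)  2229: Sun (+1)
  2230: Mon (+1)  2231: Tue (+1)  2232: Thu (+2)  2233: Fri (+1)
Wednesday years: 2158, 2169, 2175, 2180, 2186, 2197, 2209, 2215, 2220, 2226 — 10 in total.

10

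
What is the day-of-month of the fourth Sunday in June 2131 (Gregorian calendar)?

June 1, 2131 is a Friday, so the first Sunday is the 3rd.
The fourth Sunday is 3 + 21 = 24.

24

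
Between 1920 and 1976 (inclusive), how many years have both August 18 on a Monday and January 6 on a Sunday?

Check each year's weekday for August 18 and January 6:
  1920: Wed/Tue  1921: Thu/Thu  1922: Fri/Fri  1923: Sat/Sat  1924: Mon/Sun ✓  1925: Tue/Tue  1926: Wed/Wed  1927: Thu/Thu  1928: Sat/Fri  1929: Sun/Sun  1930: Mon/Mon  1931: Tue/Tue  1932: Thu/Wed  1933: Fri/Fri  …(29 more)…  1963: Sun/Sun  1964: Tue/Mon  1965: Wed/Wed  1966: Thu/Thu  1967: Fri/Fri  1968: Sun/Sat  1969: Mon/Mon  1970: Tue/Tue  1971: Wed/Wed  1972: Fri/Thu  1973: Sat/Sat  1974: Sun/Sun  1975: Mon/Mon  1976: Wed/Tue
Both conditions hold in: 1924, 1952 — 2.

2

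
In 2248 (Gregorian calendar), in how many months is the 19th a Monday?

Check the 19th of each month of 2248: Jan 19: Wed, Feb 19: Sat, Mar 19: Sun, Apr 19: Wed, May 19: Fri, Jun 19: Mon, Jul 19: Wed, Aug 19: Sat, Sep 19: Tue, Oct 19: Thu, Nov 19: Sun, Dec 19: Tue.
Monday occurs in June — 1 month.

1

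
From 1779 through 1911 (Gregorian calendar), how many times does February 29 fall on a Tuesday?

4

Leap years in 1779–1911: 31 of them.
Feb 29 weekday advances by 5 (mod 7) from one leap year to the next four years later (or differs when a century non-leap intervenes).
Leap-day weekdays: 1780:Tue✓ 1784:Sun 1788:Fri 1792:Wed 1796:Mon 1804:Wed 1808:Mon 1812:Sat 1816:Thu 1820:Tue✓ 1824:Sun 1828:Fri 1832:Wed …(5 more)… 1856:Fri 1860:Wed 1864:Mon 1868:Sat 1872:Thu 1876:Tue✓ 1880:Sun 1884:Fri 1888:Wed 1892:Mon 1896:Sat 1904:Mon 1908:Sat
Tuesday: 1780, 1820, 1848, 1876 → 4.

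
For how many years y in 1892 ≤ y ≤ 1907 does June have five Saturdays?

June has 30 days; it has five Saturdays when Saturday falls among the first (month-length − 28) days — i.e. when June 1 is one of Saturday/Friday.
June 1 by year: 1892:Wed 1893:Thu 1894:Fri✓ 1895:Sat✓ 1896:Mon 1897:Tue 1898:Wed 1899:Thu 1900:Fri✓ 1901:Sat✓ 1902:Sun 1903:Mon 1904:Wed 1905:Thu 1906:Fri✓ 1907:Sat✓
Years with five Saturdays: 1894, 1895, 1900, 1901, 1906, 1907 → 6.

6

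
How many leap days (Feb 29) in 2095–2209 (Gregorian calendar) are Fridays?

4

Leap years in 2095–2209: 27 of them.
Feb 29 weekday advances by 5 (mod 7) from one leap year to the next four years later (or differs when a century non-leap intervenes).
Leap-day weekdays: 2096:Wed 2104:Fri✓ 2108:Wed 2112:Mon 2116:Sat 2120:Thu 2124:Tue 2128:Sun 2132:Fri✓ 2136:Wed 2140:Mon 2144:Sat 2148:Thu 2152:Tue 2156:Sun 2160:Fri✓ 2164:Wed 2168:Mon 2172:Sat 2176:Thu 2180:Tue 2184:Sun 2188:Fri✓ 2192:Wed 2196:Mon 2204:Wed 2208:Mon
Friday: 2104, 2132, 2160, 2188 → 4.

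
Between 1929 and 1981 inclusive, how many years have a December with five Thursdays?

22

December has 31 days; it has five Thursdays when Thursday falls among the first (month-length − 28) days — i.e. when December 1 is one of Thursday/Wednesday/Tuesday.
December 1 by year: 1929:Sun 1930:Mon 1931:Tue✓ 1932:Thu✓ 1933:Fri 1934:Sat 1935:Sun 1936:Tue✓ 1937:Wed✓ 1938:Thu✓ 1939:Fri 1940:Sun 1941:Mon 1942:Tue✓ 1943:Wed✓ …(23 more)… 1967:Fri 1968:Sun 1969:Mon 1970:Tue✓ 1971:Wed✓ 1972:Fri 1973:Sat 1974:Sun 1975:Mon 1976:Wed✓ 1977:Thu✓ 1978:Fri 1979:Sat 1980:Mon 1981:Tue✓
Years with five Thursdays: 1931, 1932, 1936, 1937, 1938, 1942, 1943, 1948, 1949, 1953, 1954, 1955, 1959, 1960, 1964, 1965, 1966, 1970, 1971, 1976, 1977, 1981 → 22.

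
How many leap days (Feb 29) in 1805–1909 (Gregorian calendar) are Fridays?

Leap years in 1805–1909: 25 of them.
Feb 29 weekday advances by 5 (mod 7) from one leap year to the next four years later (or differs when a century non-leap intervenes).
Leap-day weekdays: 1808:Mon 1812:Sat 1816:Thu 1820:Tue 1824:Sun 1828:Fri✓ 1832:Wed 1836:Mon 1840:Sat 1844:Thu 1848:Tue 1852:Sun 1856:Fri✓ 1860:Wed 1864:Mon 1868:Sat 1872:Thu 1876:Tue 1880:Sun 1884:Fri✓ 1888:Wed 1892:Mon 1896:Sat 1904:Mon 1908:Sat
Friday: 1828, 1856, 1884 → 3.

3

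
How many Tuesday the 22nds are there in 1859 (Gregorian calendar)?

Check the 22nd of each month of 1859: Jan 22: Sat, Feb 22: Tue, Mar 22: Tue, Apr 22: Fri, May 22: Sun, Jun 22: Wed, Jul 22: Fri, Aug 22: Mon, Sep 22: Thu, Oct 22: Sat, Nov 22: Tue, Dec 22: Thu.
Tuesday occurs in February, March, November — 3 months.

3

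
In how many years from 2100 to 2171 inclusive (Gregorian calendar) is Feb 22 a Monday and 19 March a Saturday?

3

Check each year's weekday for Feb 22 and 19 March:
  2100: Mon/Fri  2101: Tue/Sat  2102: Wed/Sun  2103: Thu/Mon  2104: Fri/Wed  2105: Sun/Thu  2106: Mon/Fri  2107: Tue/Sat  2108: Wed/Mon  2109: Fri/Tue  2110: Sat/Wed  2111: Sun/Thu  2112: Mon/Sat ✓  2113: Wed/Sun  …(44 more)…  2158: Wed/Sun  2159: Thu/Mon  2160: Fri/Wed  2161: Sun/Thu  2162: Mon/Fri  2163: Tue/Sat  2164: Wed/Mon  2165: Fri/Tue  2166: Sat/Wed  2167: Sun/Thu  2168: Mon/Sat ✓  2169: Wed/Sun  2170: Thu/Mon  2171: Fri/Tue
Both conditions hold in: 2112, 2140, 2168 — 3.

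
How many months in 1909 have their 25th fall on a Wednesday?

1

Check the 25th of each month of 1909: Jan 25: Mon, Feb 25: Thu, Mar 25: Thu, Apr 25: Sun, May 25: Tue, Jun 25: Fri, Jul 25: Sun, Aug 25: Wed, Sep 25: Sat, Oct 25: Mon, Nov 25: Thu, Dec 25: Sat.
Wednesday occurs in August — 1 month.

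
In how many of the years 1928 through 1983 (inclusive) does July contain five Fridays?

July has 31 days; it has five Fridays when Friday falls among the first (month-length − 28) days — i.e. when July 1 is one of Friday/Thursday/Wednesday.
July 1 by year: 1928:Sun 1929:Mon 1930:Tue 1931:Wed✓ 1932:Fri✓ 1933:Sat 1934:Sun 1935:Mon 1936:Wed✓ 1937:Thu✓ 1938:Fri✓ 1939:Sat 1940:Mon 1941:Tue 1942:Wed✓ …(26 more)… 1969:Tue 1970:Wed✓ 1971:Thu✓ 1972:Sat 1973:Sun 1974:Mon 1975:Tue 1976:Thu✓ 1977:Fri✓ 1978:Sat 1979:Sun 1980:Tue 1981:Wed✓ 1982:Thu✓ 1983:Fri✓
Years with five Fridays: 1931, 1932, 1936, 1937, 1938, 1942, 1943, 1948, 1949, 1953, 1954, 1955, 1959, 1960, 1964, 1965, 1966, 1970, 1971, 1976, 1977, 1981, 1982, 1983 → 24.

24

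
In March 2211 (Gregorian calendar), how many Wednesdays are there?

March 2211 has 31 days and begins on Friday.
The first Wednesday is March 6.
Wednesdays fall on 6, 13, 20, 27 — that's 4.

4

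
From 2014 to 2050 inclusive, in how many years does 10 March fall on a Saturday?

Track 10 March's weekday year by year (advancing +1, or +2 across a Feb 29):
  2014: Mon  2015: Tue (+1)  2016: Thu (+2)  2017: Fri (+1)  2018: Sat (+1) ✓
  2019: Sun (+1)  2020: Tue (+2)  2021: Wed (+1)  2022: Thu (+1)  2023: Fri (+1)
  2024: Sun (+2)  2025: Mon (+1)  2026: Tue (+1)  2027: Wed (+1)  … (9 more years) …
  2037: Tue (+1)  2038: Wed (+1)  2039: Thu (+1)  2040: Sat (+2) ✓  2041: Sun (+1)
  2042: Mon (+1)  2043: Tue (+1)  2044: Thu (+2)  2045: Fri (+1)  2046: Sat (+1) ✓
  2047: Sun (+1)  2048: Tue (+2)  2049: Wed (+1)  2050: Thu (+1)
Saturday years: 2018, 2029, 2035, 2040, 2046 — 5 in total.

5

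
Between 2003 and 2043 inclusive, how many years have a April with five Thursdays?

April has 30 days; it has five Thursdays when Thursday falls among the first (month-length − 28) days — i.e. when April 1 is one of Thursday/Wednesday.
April 1 by year: 2003:Tue 2004:Thu✓ 2005:Fri 2006:Sat 2007:Sun 2008:Tue 2009:Wed✓ 2010:Thu✓ 2011:Fri 2012:Sun 2013:Mon 2014:Tue 2015:Wed✓ 2016:Fri 2017:Sat …(11 more)… 2029:Sun 2030:Mon 2031:Tue 2032:Thu✓ 2033:Fri 2034:Sat 2035:Sun 2036:Tue 2037:Wed✓ 2038:Thu✓ 2039:Fri 2040:Sun 2041:Mon 2042:Tue 2043:Wed✓
Years with five Thursdays: 2004, 2009, 2010, 2015, 2020, 2021, 2026, 2027, 2032, 2037, 2038, 2043 → 12.

12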